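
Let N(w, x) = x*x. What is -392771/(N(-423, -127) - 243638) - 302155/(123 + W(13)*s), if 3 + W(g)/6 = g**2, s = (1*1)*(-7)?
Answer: 71433070474/1558209141 ≈ 45.843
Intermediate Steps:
s = -7 (s = 1*(-7) = -7)
W(g) = -18 + 6*g**2
N(w, x) = x**2
-392771/(N(-423, -127) - 243638) - 302155/(123 + W(13)*s) = -392771/((-127)**2 - 243638) - 302155/(123 + (-18 + 6*13**2)*(-7)) = -392771/(16129 - 243638) - 302155/(123 + (-18 + 6*169)*(-7)) = -392771/(-227509) - 302155/(123 + (-18 + 1014)*(-7)) = -392771*(-1/227509) - 302155/(123 + 996*(-7)) = 392771/227509 - 302155/(123 - 6972) = 392771/227509 - 302155/(-6849) = 392771/227509 - 302155*(-1/6849) = 392771/227509 + 302155/6849 = 71433070474/1558209141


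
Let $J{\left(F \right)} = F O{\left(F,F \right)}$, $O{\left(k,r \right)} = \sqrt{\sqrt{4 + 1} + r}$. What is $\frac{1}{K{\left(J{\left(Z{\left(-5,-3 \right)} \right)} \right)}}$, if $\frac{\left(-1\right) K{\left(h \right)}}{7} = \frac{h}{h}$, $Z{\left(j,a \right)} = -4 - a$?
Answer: $- \frac{1}{7} \approx -0.14286$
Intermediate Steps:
$O{\left(k,r \right)} = \sqrt{r + \sqrt{5}}$ ($O{\left(k,r \right)} = \sqrt{\sqrt{5} + r} = \sqrt{r + \sqrt{5}}$)
$J{\left(F \right)} = F \sqrt{F + \sqrt{5}}$
$K{\left(h \right)} = -7$ ($K{\left(h \right)} = - 7 \frac{h}{h} = \left(-7\right) 1 = -7$)
$\frac{1}{K{\left(J{\left(Z{\left(-5,-3 \right)} \right)} \right)}} = \frac{1}{-7} = - \frac{1}{7}$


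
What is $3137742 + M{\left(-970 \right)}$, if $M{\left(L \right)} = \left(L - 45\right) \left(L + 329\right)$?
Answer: $3788357$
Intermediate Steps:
$M{\left(L \right)} = \left(-45 + L\right) \left(329 + L\right)$
$3137742 + M{\left(-970 \right)} = 3137742 + \left(-14805 + \left(-970\right)^{2} + 284 \left(-970\right)\right) = 3137742 - -650615 = 3137742 + 650615 = 3788357$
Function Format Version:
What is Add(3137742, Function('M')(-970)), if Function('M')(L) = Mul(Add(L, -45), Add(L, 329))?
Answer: 3788357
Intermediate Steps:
Function('M')(L) = Mul(Add(-45, L), Add(329, L))
Add(3137742, Function('M')(-970)) = Add(3137742, Add(-14805, Pow(-970, 2), Mul(284, -970))) = Add(3137742, Add(-14805, 940900, -275480)) = Add(3137742, 650615) = 3788357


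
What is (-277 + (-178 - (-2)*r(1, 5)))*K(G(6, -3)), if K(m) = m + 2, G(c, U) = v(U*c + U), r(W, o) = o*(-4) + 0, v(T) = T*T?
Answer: -219285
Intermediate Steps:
v(T) = T²
r(W, o) = -4*o (r(W, o) = -4*o + 0 = -4*o)
G(c, U) = (U + U*c)² (G(c, U) = (U*c + U)² = (U + U*c)²)
K(m) = 2 + m
(-277 + (-178 - (-2)*r(1, 5)))*K(G(6, -3)) = (-277 + (-178 - (-2)*(-4*5)))*(2 + (-3)²*(1 + 6)²) = (-277 + (-178 - (-2)*(-20)))*(2 + 9*7²) = (-277 + (-178 - 1*40))*(2 + 9*49) = (-277 + (-178 - 40))*(2 + 441) = (-277 - 218)*443 = -495*443 = -219285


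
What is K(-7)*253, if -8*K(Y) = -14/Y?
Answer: -253/4 ≈ -63.250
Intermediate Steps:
K(Y) = 7/(4*Y) (K(Y) = -(-7)/(4*Y) = 7/(4*Y))
K(-7)*253 = ((7/4)/(-7))*253 = ((7/4)*(-1/7))*253 = -1/4*253 = -253/4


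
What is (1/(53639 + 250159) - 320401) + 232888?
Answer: -26586274373/303798 ≈ -87513.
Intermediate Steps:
(1/(53639 + 250159) - 320401) + 232888 = (1/303798 - 320401) + 232888 = -97337182997/303798 + 232888 = -26586274373/303798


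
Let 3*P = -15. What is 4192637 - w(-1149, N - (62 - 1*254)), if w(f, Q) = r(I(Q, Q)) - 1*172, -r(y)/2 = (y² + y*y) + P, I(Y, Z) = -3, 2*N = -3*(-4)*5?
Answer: 4192835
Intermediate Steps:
P = -5 (P = (⅓)*(-15) = -5)
N = 30 (N = (-3*(-4)*5)/2 = (12*5)/2 = (½)*60 = 30)
r(y) = 10 - 4*y² (r(y) = -2*((y² + y*y) - 5) = -2*((y² + y²) - 5) = -2*(2*y² - 5) = -2*(-5 + 2*y²) = 10 - 4*y²)
w(f, Q) = -198 (w(f, Q) = (10 - 4*(-3)²) - 1*172 = (10 - 4*9) - 172 = (10 - 36) - 172 = -26 - 172 = -198)
4192637 - w(-1149, N - (62 - 1*254)) = 4192637 - 1*(-198) = 4192637 + 198 = 4192835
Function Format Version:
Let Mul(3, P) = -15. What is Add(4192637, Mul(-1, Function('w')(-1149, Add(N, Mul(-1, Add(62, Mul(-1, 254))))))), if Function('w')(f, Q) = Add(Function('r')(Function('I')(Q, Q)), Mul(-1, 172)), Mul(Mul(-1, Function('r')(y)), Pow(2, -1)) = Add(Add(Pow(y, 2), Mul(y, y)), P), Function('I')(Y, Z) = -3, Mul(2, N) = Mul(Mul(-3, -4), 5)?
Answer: 4192835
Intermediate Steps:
P = -5 (P = Mul(Rational(1, 3), -15) = -5)
N = 30 (N = Mul(Rational(1, 2), Mul(Mul(-3, -4), 5)) = Mul(Rational(1, 2), Mul(12, 5)) = Mul(Rational(1, 2), 60) = 30)
Function('r')(y) = Add(10, Mul(-4, Pow(y, 2))) (Function('r')(y) = Mul(-2, Add(Add(Pow(y, 2), Mul(y, y)), -5)) = Mul(-2, Add(Add(Pow(y, 2), Pow(y, 2)), -5)) = Mul(-2, Add(Mul(2, Pow(y, 2)), -5)) = Mul(-2, Add(-5, Mul(2, Pow(y, 2)))) = Add(10, Mul(-4, Pow(y, 2))))
Function('w')(f, Q) = -198 (Function('w')(f, Q) = Add(Add(10, Mul(-4, Pow(-3, 2))), Mul(-1, 172)) = Add(Add(10, Mul(-4, 9)), -172) = Add(Add(10, -36), -172) = Add(-26, -172) = -198)
Add(4192637, Mul(-1, Function('w')(-1149, Add(N, Mul(-1, Add(62, Mul(-1, 254))))))) = Add(4192637, Mul(-1, -198)) = Add(4192637, 198) = 4192835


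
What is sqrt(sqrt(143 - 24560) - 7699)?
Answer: sqrt(-7699 + 3*I*sqrt(2713)) ≈ 0.8904 + 87.748*I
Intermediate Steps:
sqrt(sqrt(143 - 24560) - 7699) = sqrt(sqrt(-24417) - 7699) = sqrt(3*I*sqrt(2713) - 7699) = sqrt(-7699 + 3*I*sqrt(2713))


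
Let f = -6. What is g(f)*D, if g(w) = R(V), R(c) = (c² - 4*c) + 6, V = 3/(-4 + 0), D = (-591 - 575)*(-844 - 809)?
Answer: 147445947/8 ≈ 1.8431e+7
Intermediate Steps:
D = 1927398 (D = -1166*(-1653) = 1927398)
V = -¾ (V = 3/(-4) = 3*(-¼) = -¾ ≈ -0.75000)
R(c) = 6 + c² - 4*c
g(w) = 153/16 (g(w) = 6 + (-¾)² - 4*(-¾) = 6 + 9/16 + 3 = 153/16)
g(f)*D = (153/16)*1927398 = 147445947/8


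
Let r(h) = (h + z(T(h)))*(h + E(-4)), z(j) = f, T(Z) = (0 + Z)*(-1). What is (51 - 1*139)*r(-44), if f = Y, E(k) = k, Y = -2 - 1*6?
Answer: -219648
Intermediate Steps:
T(Z) = -Z (T(Z) = Z*(-1) = -Z)
Y = -8 (Y = -2 - 6 = -8)
f = -8
z(j) = -8
r(h) = (-8 + h)*(-4 + h) (r(h) = (h - 8)*(h - 4) = (-8 + h)*(-4 + h))
(51 - 1*139)*r(-44) = (51 - 1*139)*(32 + (-44)² - 12*(-44)) = (51 - 139)*(32 + 1936 + 528) = -88*2496 = -219648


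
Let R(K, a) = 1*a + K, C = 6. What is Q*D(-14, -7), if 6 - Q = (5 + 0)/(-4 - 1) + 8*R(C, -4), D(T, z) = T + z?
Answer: 189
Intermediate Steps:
R(K, a) = K + a (R(K, a) = a + K = K + a)
Q = -9 (Q = 6 - ((5 + 0)/(-4 - 1) + 8*(6 - 4)) = 6 - (5/(-5) + 8*2) = 6 - (5*(-⅕) + 16) = 6 - (-1 + 16) = 6 - 1*15 = 6 - 15 = -9)
Q*D(-14, -7) = -9*(-14 - 7) = -9*(-21) = 189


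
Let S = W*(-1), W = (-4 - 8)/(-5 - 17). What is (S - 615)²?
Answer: 45846441/121 ≈ 3.7890e+5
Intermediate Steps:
W = 6/11 (W = -12/(-22) = -12*(-1/22) = 6/11 ≈ 0.54545)
S = -6/11 (S = (6/11)*(-1) = -6/11 ≈ -0.54545)
(S - 615)² = (-6/11 - 615)² = (-6771/11)² = 45846441/121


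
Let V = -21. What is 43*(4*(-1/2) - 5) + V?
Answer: -322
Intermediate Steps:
43*(4*(-1/2) - 5) + V = 43*(4*(-1/2) - 5) - 21 = 43*(-2 - 5) - 21 = 43*(-7) - 21 = -301 - 21 = -322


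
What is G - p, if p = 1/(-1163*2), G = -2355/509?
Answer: -5477221/1183934 ≈ -4.6263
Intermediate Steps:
G = -2355/509 (G = -2355*1/509 = -2355/509 ≈ -4.6267)
p = -1/2326 (p = 1/(-2326) = -1/2326 ≈ -0.00042992)
G - p = -2355/509 - 1*(-1/2326) = -2355/509 + 1/2326 = -5477221/1183934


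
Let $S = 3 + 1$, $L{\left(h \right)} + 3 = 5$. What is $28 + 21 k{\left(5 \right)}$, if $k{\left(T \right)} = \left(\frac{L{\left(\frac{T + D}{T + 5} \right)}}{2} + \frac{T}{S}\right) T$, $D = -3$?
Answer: $\frac{1057}{4} \approx 264.25$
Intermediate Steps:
$L{\left(h \right)} = 2$ ($L{\left(h \right)} = -3 + 5 = 2$)
$S = 4$
$k{\left(T \right)} = T \left(1 + \frac{T}{4}\right)$ ($k{\left(T \right)} = \left(\frac{2}{2} + \frac{T}{4}\right) T = \left(2 \cdot \frac{1}{2} + T \frac{1}{4}\right) T = \left(1 + \frac{T}{4}\right) T = T \left(1 + \frac{T}{4}\right)$)
$28 + 21 k{\left(5 \right)} = 28 + 21 \cdot \frac{1}{4} \cdot 5 \left(4 + 5\right) = 28 + 21 \cdot \frac{1}{4} \cdot 5 \cdot 9 = 28 + 21 \cdot \frac{45}{4} = 28 + \frac{945}{4} = \frac{1057}{4}$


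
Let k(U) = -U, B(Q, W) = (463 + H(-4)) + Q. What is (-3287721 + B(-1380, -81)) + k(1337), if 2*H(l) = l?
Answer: -3289977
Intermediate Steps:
H(l) = l/2
B(Q, W) = 461 + Q (B(Q, W) = (463 + (½)*(-4)) + Q = (463 - 2) + Q = 461 + Q)
(-3287721 + B(-1380, -81)) + k(1337) = (-3287721 + (461 - 1380)) - 1*1337 = (-3287721 - 919) - 1337 = -3288640 - 1337 = -3289977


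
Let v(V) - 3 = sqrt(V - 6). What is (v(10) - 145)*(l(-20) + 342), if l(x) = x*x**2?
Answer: 1072120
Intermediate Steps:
v(V) = 3 + sqrt(-6 + V) (v(V) = 3 + sqrt(V - 6) = 3 + sqrt(-6 + V))
l(x) = x**3
(v(10) - 145)*(l(-20) + 342) = ((3 + sqrt(-6 + 10)) - 145)*((-20)**3 + 342) = ((3 + sqrt(4)) - 145)*(-8000 + 342) = ((3 + 2) - 145)*(-7658) = (5 - 145)*(-7658) = -140*(-7658) = 1072120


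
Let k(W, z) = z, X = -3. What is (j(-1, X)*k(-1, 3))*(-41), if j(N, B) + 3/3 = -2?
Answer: 369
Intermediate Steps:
j(N, B) = -3 (j(N, B) = -1 - 2 = -3)
(j(-1, X)*k(-1, 3))*(-41) = -3*3*(-41) = -9*(-41) = 369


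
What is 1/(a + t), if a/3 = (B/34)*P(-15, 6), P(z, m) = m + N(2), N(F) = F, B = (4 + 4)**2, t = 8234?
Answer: 17/140746 ≈ 0.00012078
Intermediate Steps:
B = 64 (B = 8**2 = 64)
P(z, m) = 2 + m (P(z, m) = m + 2 = 2 + m)
a = 768/17 (a = 3*((64/34)*(2 + 6)) = 3*((64*(1/34))*8) = 3*((32/17)*8) = 3*(256/17) = 768/17 ≈ 45.176)
1/(a + t) = 1/(768/17 + 8234) = 1/(140746/17) = 17/140746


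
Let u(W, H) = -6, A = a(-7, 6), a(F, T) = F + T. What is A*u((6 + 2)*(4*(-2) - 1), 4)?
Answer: 6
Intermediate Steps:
A = -1 (A = -7 + 6 = -1)
A*u((6 + 2)*(4*(-2) - 1), 4) = -1*(-6) = 6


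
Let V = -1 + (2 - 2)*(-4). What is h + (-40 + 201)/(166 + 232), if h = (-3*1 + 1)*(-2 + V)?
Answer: 2549/398 ≈ 6.4045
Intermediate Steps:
V = -1 (V = -1 + 0*(-4) = -1 + 0 = -1)
h = 6 (h = (-3*1 + 1)*(-2 - 1) = (-3 + 1)*(-3) = -2*(-3) = 6)
h + (-40 + 201)/(166 + 232) = 6 + (-40 + 201)/(166 + 232) = 6 + 161/398 = 2549/398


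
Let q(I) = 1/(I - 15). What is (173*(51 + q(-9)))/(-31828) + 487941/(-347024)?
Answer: -680102833/404088288 ≈ -1.6831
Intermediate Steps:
q(I) = 1/(-15 + I)
(173*(51 + q(-9)))/(-31828) + 487941/(-347024) = (173*(51 + 1/(-15 - 9)))/(-31828) + 487941/(-347024) = (173*(51 + 1/(-24)))*(-1/31828) + 487941*(-1/347024) = (173*(51 - 1/24))*(-1/31828) - 11901/8464 = (173*(1223/24))*(-1/31828) - 11901/8464 = (211579/24)*(-1/31828) - 11901/8464 = -211579/763872 - 11901/8464 = -680102833/404088288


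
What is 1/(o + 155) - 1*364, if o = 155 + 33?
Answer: -124851/343 ≈ -364.00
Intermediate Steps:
o = 188
1/(o + 155) - 1*364 = 1/(188 + 155) - 1*364 = 1/343 - 364 = -124851/343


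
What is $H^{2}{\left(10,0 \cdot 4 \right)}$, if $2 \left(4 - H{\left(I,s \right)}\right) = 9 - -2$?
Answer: $\frac{9}{4} \approx 2.25$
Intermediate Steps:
$H{\left(I,s \right)} = - \frac{3}{2}$ ($H{\left(I,s \right)} = 4 - \frac{9 - -2}{2} = 4 - \frac{9 + 2}{2} = 4 - \frac{11}{2} = - \frac{3}{2}$)
$H^{2}{\left(10,0 \cdot 4 \right)} = \left(- \frac{3}{2}\right)^{2} = \frac{9}{4}$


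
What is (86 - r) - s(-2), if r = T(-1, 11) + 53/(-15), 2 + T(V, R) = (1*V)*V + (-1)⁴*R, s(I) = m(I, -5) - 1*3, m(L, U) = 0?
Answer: 1238/15 ≈ 82.533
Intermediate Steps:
s(I) = -3 (s(I) = 0 - 1*3 = 0 - 3 = -3)
T(V, R) = -2 + R + V² (T(V, R) = -2 + ((1*V)*V + (-1)⁴*R) = -2 + (V*V + 1*R) = -2 + (V² + R) = -2 + (R + V²) = -2 + R + V²)
r = 97/15 (r = (-2 + 11 + (-1)²) + 53/(-15) = (-2 + 11 + 1) + 53*(-1/15) = 10 - 53/15 = 97/15 ≈ 6.4667)
(86 - r) - s(-2) = (86 - 1*97/15) - 1*(-3) = (86 - 97/15) + 3 = 1193/15 + 3 = 1238/15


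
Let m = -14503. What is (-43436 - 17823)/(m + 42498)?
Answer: -5569/2545 ≈ -2.1882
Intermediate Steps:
(-43436 - 17823)/(m + 42498) = (-43436 - 17823)/(-14503 + 42498) = -61259/27995 = -61259*1/27995 = -5569/2545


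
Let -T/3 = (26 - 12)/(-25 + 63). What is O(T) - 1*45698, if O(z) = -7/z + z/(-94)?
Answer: -244815887/5358 ≈ -45692.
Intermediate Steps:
T = -21/19 (T = -3*(26 - 12)/(-25 + 63) = -42/38 = -3*7/19 = -21/19 ≈ -1.1053)
O(z) = -7/z - z/94 (O(z) = -7/z + z*(-1/94) = -7/z - z/94)
O(T) - 1*45698 = (-7/(-21/19) - 1/94*(-21/19)) - 1*45698 = (-7*(-19/21) + 21/1786) - 45698 = (19/3 + 21/1786) - 45698 = 33997/5358 - 45698 = -244815887/5358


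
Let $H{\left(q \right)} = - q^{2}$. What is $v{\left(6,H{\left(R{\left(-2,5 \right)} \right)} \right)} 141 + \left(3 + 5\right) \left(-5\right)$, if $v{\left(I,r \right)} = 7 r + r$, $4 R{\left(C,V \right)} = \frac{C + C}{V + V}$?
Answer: $- \frac{1282}{25} \approx -51.28$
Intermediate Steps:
$R{\left(C,V \right)} = \frac{C}{4 V}$ ($R{\left(C,V \right)} = \frac{\left(C + C\right) \frac{1}{V + V}}{4} = \frac{2 C \frac{1}{2 V}}{4} = \frac{C \frac{1}{V}}{4} = \frac{C}{4 V}$)
$v{\left(I,r \right)} = 8 r$
$v{\left(6,H{\left(R{\left(-2,5 \right)} \right)} \right)} 141 + \left(3 + 5\right) \left(-5\right) = 8 \left(- \left(\frac{1}{4} \left(-2\right) \frac{1}{5}\right)^{2}\right) 141 + \left(3 + 5\right) \left(-5\right) = 8 \left(- \left(\frac{1}{4} \left(-2\right) \frac{1}{5}\right)^{2}\right) 141 + 8 \left(-5\right) = 8 \left(- \left(- \frac{1}{10}\right)^{2}\right) 141 - 40 = 8 \left(\left(-1\right) \frac{1}{100}\right) 141 - 40 = 8 \left(- \frac{1}{100}\right) 141 - 40 = \left(- \frac{2}{25}\right) 141 - 40 = - \frac{282}{25} - 40 = - \frac{1282}{25}$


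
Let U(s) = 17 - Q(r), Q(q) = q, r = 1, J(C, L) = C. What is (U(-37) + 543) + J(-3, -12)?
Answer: 556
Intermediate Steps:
U(s) = 16 (U(s) = 17 - 1*1 = 17 - 1 = 16)
(U(-37) + 543) + J(-3, -12) = (16 + 543) - 3 = 559 - 3 = 556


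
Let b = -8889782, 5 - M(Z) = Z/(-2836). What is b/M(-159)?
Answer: -25211421752/14021 ≈ -1.7981e+6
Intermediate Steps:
M(Z) = 5 + Z/2836 (M(Z) = 5 - Z/(-2836) = 5 - Z*(-1)/2836 = 5 - (-1)*Z/2836 = 5 + Z/2836)
b/M(-159) = -8889782/(5 + (1/2836)*(-159)) = -8889782/(5 - 159/2836) = -8889782/14021/2836 = -8889782*2836/14021 = -25211421752/14021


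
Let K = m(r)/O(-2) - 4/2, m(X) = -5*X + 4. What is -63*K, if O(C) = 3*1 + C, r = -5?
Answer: -1701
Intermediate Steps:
m(X) = 4 - 5*X
O(C) = 3 + C
K = 27 (K = (4 - 5*(-5))/(3 - 2) - 4/2 = (4 + 25)/1 - 4*1/2 = 29*1 - 2 = 29 - 2 = 27)
-63*K = -63*27 = -1701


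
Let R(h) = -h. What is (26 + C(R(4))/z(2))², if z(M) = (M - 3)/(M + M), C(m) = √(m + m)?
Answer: 548 - 416*I*√2 ≈ 548.0 - 588.31*I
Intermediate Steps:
C(m) = √2*√m (C(m) = √(2*m) = √2*√m)
z(M) = (-3 + M)/(2*M) (z(M) = (-3 + M)/((2*M)) = (-3 + M)*(1/(2*M)) = (-3 + M)/(2*M))
(26 + C(R(4))/z(2))² = (26 + (√2*√(-1*4))/(((½)*(-3 + 2)/2)))² = (26 + (√2*√(-4))/(((½)*(½)*(-1))))² = (26 + (√2*(2*I))/(-¼))² = (26 + (2*I*√2)*(-4))² = (26 - 8*I*√2)²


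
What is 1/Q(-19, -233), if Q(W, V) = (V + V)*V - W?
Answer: 1/108597 ≈ 9.2084e-6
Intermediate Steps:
Q(W, V) = -W + 2*V² (Q(W, V) = (2*V)*V - W = 2*V² - W = -W + 2*V²)
1/Q(-19, -233) = 1/(-1*(-19) + 2*(-233)²) = 1/(19 + 2*54289) = 1/(19 + 108578) = 1/108597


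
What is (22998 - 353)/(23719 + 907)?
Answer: 3235/3518 ≈ 0.91956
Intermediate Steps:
(22998 - 353)/(23719 + 907) = 22645/24626 = 22645*(1/24626) = 3235/3518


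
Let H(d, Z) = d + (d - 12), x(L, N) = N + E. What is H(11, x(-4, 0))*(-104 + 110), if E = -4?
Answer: 60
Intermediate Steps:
x(L, N) = -4 + N (x(L, N) = N - 4 = -4 + N)
H(d, Z) = -12 + 2*d (H(d, Z) = d + (-12 + d) = -12 + 2*d)
H(11, x(-4, 0))*(-104 + 110) = (-12 + 2*11)*(-104 + 110) = (-12 + 22)*6 = 10*6 = 60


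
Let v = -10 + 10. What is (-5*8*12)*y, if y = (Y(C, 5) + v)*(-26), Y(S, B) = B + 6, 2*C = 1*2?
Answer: 137280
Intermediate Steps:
C = 1 (C = (1*2)/2 = (1/2)*2 = 1)
v = 0
Y(S, B) = 6 + B
y = -286 (y = ((6 + 5) + 0)*(-26) = (11 + 0)*(-26) = 11*(-26) = -286)
(-5*8*12)*y = (-5*8*12)*(-286) = -40*12*(-286) = -480*(-286) = 137280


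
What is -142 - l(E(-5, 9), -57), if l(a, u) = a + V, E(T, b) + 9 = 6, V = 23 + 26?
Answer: -188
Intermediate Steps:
V = 49
E(T, b) = -3 (E(T, b) = -9 + 6 = -3)
l(a, u) = 49 + a (l(a, u) = a + 49 = 49 + a)
-142 - l(E(-5, 9), -57) = -142 - (49 - 3) = -142 - 1*46 = -142 - 46 = -188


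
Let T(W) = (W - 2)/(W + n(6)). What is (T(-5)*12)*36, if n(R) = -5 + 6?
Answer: 756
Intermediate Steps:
n(R) = 1
T(W) = (-2 + W)/(1 + W) (T(W) = (W - 2)/(W + 1) = (-2 + W)/(1 + W))
(T(-5)*12)*36 = (((-2 - 5)/(1 - 5))*12)*36 = ((-7/(-4))*12)*36 = (-¼*(-7)*12)*36 = ((7/4)*12)*36 = 21*36 = 756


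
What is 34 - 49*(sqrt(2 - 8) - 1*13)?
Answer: 671 - 49*I*sqrt(6) ≈ 671.0 - 120.03*I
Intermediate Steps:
34 - 49*(sqrt(2 - 8) - 1*13) = 34 - 49*(sqrt(-6) - 13) = 34 - 49*(I*sqrt(6) - 13) = 34 - 49*(-13 + I*sqrt(6)) = 34 + (637 - 49*I*sqrt(6)) = 671 - 49*I*sqrt(6)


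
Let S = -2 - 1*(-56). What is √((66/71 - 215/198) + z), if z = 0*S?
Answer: 13*I*√20306/4686 ≈ 0.39532*I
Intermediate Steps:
S = 54 (S = -2 + 56 = 54)
z = 0 (z = 0*54 = 0)
√((66/71 - 215/198) + z) = √((66/71 - 215/198) + 0) = √(-2197/14058 + 0) = √(-2197/14058) = 13*I*√20306/4686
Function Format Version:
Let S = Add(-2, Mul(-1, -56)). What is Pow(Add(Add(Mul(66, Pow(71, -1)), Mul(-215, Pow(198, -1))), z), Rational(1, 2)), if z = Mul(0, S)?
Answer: Mul(Rational(13, 4686), I, Pow(20306, Rational(1, 2))) ≈ Mul(0.39532, I)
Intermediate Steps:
S = 54 (S = Add(-2, 56) = 54)
z = 0 (z = Mul(0, 54) = 0)
Pow(Add(Add(Mul(66, Pow(71, -1)), Mul(-215, Pow(198, -1))), z), Rational(1, 2)) = Pow(Add(Add(Mul(66, Pow(71, -1)), Mul(-215, Pow(198, -1))), 0), Rational(1, 2)) = Pow(Add(Add(Mul(66, Rational(1, 71)), Mul(-215, Rational(1, 198))), 0), Rational(1, 2)) = Pow(Add(Add(Rational(66, 71), Rational(-215, 198)), 0), Rational(1, 2)) = Pow(Add(Rational(-2197, 14058), 0), Rational(1, 2)) = Pow(Rational(-2197, 14058), Rational(1, 2)) = Mul(Rational(13, 4686), I, Pow(20306, Rational(1, 2)))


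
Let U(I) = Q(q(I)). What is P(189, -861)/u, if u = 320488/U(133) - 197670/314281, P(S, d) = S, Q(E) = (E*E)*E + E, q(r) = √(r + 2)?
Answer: 3785880780936450/1310057258261061061 + 315213383385725139*√15/1310057258261061061 ≈ 0.93477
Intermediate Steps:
q(r) = √(2 + r)
Q(E) = E + E³ (Q(E) = E²*E + E = E³ + E = E + E³)
U(I) = √(2 + I) + (2 + I)^(3/2) (U(I) = √(2 + I) + (√(2 + I))³ = √(2 + I) + (2 + I)^(3/2))
u = -17970/28571 + 40061*√15/765 (u = 320488/((√(2 + 133)*(3 + 133))) - 197670/314281 = 320488/((√135*136)) - 197670*1/314281 = 320488/(((3*√15)*136)) - 17970/28571 = 320488/((408*√15)) - 17970/28571 = 320488*(√15/6120) - 17970/28571 = 40061*√15/765 - 17970/28571 = -17970/28571 + 40061*√15/765 ≈ 202.19)
P(189, -861)/u = 189/(-17970/28571 + 40061*√15/765)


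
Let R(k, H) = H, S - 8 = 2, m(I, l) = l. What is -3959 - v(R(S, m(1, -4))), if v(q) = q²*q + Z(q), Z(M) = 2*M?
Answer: -3887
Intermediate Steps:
S = 10 (S = 8 + 2 = 10)
v(q) = q³ + 2*q (v(q) = q²*q + 2*q = q³ + 2*q)
-3959 - v(R(S, m(1, -4))) = -3959 - (-4)*(2 + (-4)²) = -3959 - (-4)*(2 + 16) = -3959 - (-4)*18 = -3959 - 1*(-72) = -3959 + 72 = -3887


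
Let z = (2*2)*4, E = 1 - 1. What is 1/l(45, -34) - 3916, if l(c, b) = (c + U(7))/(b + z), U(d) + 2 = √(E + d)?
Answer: -1202341/307 + 3*√7/307 ≈ -3916.4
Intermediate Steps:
E = 0
U(d) = -2 + √d (U(d) = -2 + √(0 + d) = -2 + √d)
z = 16 (z = 4*4 = 16)
l(c, b) = (-2 + c + √7)/(16 + b) (l(c, b) = (c + (-2 + √7))/(b + 16) = (-2 + c + √7)/(16 + b))
1/l(45, -34) - 3916 = 1/((-2 + 45 + √7)/(16 - 34)) - 3916 = 1/((43 + √7)/(-18)) - 3916 = 1/(-(43 + √7)/18) - 3916 = 1/(-43/18 - √7/18) - 3916 = -3916 + 1/(-43/18 - √7/18)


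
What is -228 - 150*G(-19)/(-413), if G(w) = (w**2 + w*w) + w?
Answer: 11286/413 ≈ 27.327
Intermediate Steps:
G(w) = w + 2*w**2 (G(w) = (w**2 + w**2) + w = 2*w**2 + w = w + 2*w**2)
-228 - 150*G(-19)/(-413) = -228 - 150*(-19*(1 + 2*(-19)))/(-413) = -228 - 150*(-19*(1 - 38))*(-1)/413 = -228 - 150*(-19*(-37))*(-1)/413 = -228 - 105450*(-1)/413 = -228 - 150*(-703/413) = -228 + 105450/413 = 11286/413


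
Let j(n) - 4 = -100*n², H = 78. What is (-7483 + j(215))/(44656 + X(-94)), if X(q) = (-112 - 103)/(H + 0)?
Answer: -361138362/3482953 ≈ -103.69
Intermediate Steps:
X(q) = -215/78 (X(q) = (-112 - 103)/(78 + 0) = -215/78)
j(n) = 4 - 100*n²
(-7483 + j(215))/(44656 + X(-94)) = (-7483 + (4 - 100*215²))/(44656 - 215/78) = (-7483 + (4 - 100*46225))/(3482953/78) = (-7483 + (4 - 4622500))*(78/3482953) = (-7483 - 4622496)*(78/3482953) = -4629979*78/3482953 = -361138362/3482953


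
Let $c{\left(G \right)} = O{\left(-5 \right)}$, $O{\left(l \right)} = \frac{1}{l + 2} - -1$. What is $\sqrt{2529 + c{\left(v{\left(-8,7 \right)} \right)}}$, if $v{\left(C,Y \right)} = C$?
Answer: $\frac{\sqrt{22767}}{3} \approx 50.296$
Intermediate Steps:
$O{\left(l \right)} = 1 + \frac{1}{2 + l}$ ($O{\left(l \right)} = \frac{1}{2 + l} + 1 = 1 + \frac{1}{2 + l}$)
$c{\left(G \right)} = \frac{2}{3}$ ($c{\left(G \right)} = \frac{3 - 5}{2 - 5} = \frac{1}{-3} \left(-2\right) = \left(- \frac{1}{3}\right) \left(-2\right) = \frac{2}{3}$)
$\sqrt{2529 + c{\left(v{\left(-8,7 \right)} \right)}} = \sqrt{2529 + \frac{2}{3}} = \sqrt{\frac{7589}{3}} = \frac{\sqrt{22767}}{3}$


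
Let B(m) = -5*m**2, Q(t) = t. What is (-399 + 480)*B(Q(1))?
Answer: -405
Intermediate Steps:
(-399 + 480)*B(Q(1)) = (-399 + 480)*(-5*1**2) = 81*(-5*1) = 81*(-5) = -405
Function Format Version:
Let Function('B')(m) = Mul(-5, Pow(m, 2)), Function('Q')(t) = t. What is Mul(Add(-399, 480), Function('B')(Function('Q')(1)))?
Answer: -405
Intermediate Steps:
Mul(Add(-399, 480), Function('B')(Function('Q')(1))) = Mul(Add(-399, 480), Mul(-5, Pow(1, 2))) = Mul(81, Mul(-5, 1)) = Mul(81, -5) = -405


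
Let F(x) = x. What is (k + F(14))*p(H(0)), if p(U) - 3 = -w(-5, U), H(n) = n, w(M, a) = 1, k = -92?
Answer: -156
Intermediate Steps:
p(U) = 2 (p(U) = 3 - 1*1 = 3 - 1 = 2)
(k + F(14))*p(H(0)) = (-92 + 14)*2 = -78*2 = -156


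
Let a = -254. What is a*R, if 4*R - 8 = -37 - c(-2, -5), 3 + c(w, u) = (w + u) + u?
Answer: 889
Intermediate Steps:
c(w, u) = -3 + w + 2*u (c(w, u) = -3 + ((w + u) + u) = -3 + ((u + w) + u) = -3 + (w + 2*u) = -3 + w + 2*u)
R = -7/2 (R = 2 + (-37 - (-3 - 2 + 2*(-5)))/4 = 2 + (-37 - (-3 - 2 - 10))/4 = 2 + (-37 - 1*(-15))/4 = 2 + (-37 + 15)/4 = 2 + (1/4)*(-22) = 2 - 11/2 = -7/2 ≈ -3.5000)
a*R = -254*(-7/2) = 889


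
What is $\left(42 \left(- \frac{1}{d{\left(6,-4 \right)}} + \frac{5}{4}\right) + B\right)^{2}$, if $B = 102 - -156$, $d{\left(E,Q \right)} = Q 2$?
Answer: $\frac{1595169}{16} \approx 99698.0$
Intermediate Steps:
$d{\left(E,Q \right)} = 2 Q$
$B = 258$ ($B = 102 + 156 = 258$)
$\left(42 \left(- \frac{1}{d{\left(6,-4 \right)}} + \frac{5}{4}\right) + B\right)^{2} = \left(42 \left(- \frac{1}{2 \left(-4\right)} + \frac{5}{4}\right) + 258\right)^{2} = \left(42 \left(- \frac{1}{-8} + 5 \cdot \frac{1}{4}\right) + 258\right)^{2} = \left(42 \left(\left(-1\right) \left(- \frac{1}{8}\right) + \frac{5}{4}\right) + 258\right)^{2} = \left(42 \left(\frac{1}{8} + \frac{5}{4}\right) + 258\right)^{2} = \left(42 \cdot \frac{11}{8} + 258\right)^{2} = \left(\frac{231}{4} + 258\right)^{2} = \left(\frac{1263}{4}\right)^{2} = \frac{1595169}{16}$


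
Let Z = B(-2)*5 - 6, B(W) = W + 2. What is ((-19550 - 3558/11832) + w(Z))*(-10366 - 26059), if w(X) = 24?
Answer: 1402576132625/1972 ≈ 7.1125e+8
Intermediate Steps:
B(W) = 2 + W
Z = -6 (Z = (2 - 2)*5 - 6 = 0*5 - 6 = 0 - 6 = -6)
((-19550 - 3558/11832) + w(Z))*(-10366 - 26059) = ((-19550 - 3558/11832) + 24)*(-10366 - 26059) = ((-19550 - 3558/11832) + 24)*(-36425) = ((-19550 - 1*593/1972) + 24)*(-36425) = ((-19550 - 593/1972) + 24)*(-36425) = (-38553193/1972 + 24)*(-36425) = -38505865/1972*(-36425) = 1402576132625/1972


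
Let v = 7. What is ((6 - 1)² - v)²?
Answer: 324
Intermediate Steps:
((6 - 1)² - v)² = ((6 - 1)² - 1*7)² = (5² - 7)² = (25 - 7)² = 18² = 324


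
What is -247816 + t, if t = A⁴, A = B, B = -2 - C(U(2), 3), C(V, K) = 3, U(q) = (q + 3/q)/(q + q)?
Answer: -247191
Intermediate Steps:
U(q) = (q + 3/q)/(2*q) (U(q) = (q + 3/q)/((2*q)) = (q + 3/q)*(1/(2*q)) = (q + 3/q)/(2*q))
B = -5 (B = -2 - 1*3 = -2 - 3 = -5)
A = -5
t = 625 (t = (-5)⁴ = 625)
-247816 + t = -247816 + 625 = -247191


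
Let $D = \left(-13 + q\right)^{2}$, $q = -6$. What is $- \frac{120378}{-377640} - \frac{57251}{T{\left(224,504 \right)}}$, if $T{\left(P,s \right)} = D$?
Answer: $- \frac{3596135197}{22721340} \approx -158.27$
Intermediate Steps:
$D = 361$ ($D = \left(-13 - 6\right)^{2} = \left(-19\right)^{2} = 361$)
$T{\left(P,s \right)} = 361$
$- \frac{120378}{-377640} - \frac{57251}{T{\left(224,504 \right)}} = - \frac{120378}{-377640} - \frac{57251}{361} = \left(-120378\right) \left(- \frac{1}{377640}\right) - \frac{57251}{361} = \frac{20063}{62940} - \frac{57251}{361} = - \frac{3596135197}{22721340}$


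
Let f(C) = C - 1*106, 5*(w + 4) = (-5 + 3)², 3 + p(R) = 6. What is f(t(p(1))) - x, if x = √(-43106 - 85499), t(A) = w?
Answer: -546/5 - 17*I*√445 ≈ -109.2 - 358.62*I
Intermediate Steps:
p(R) = 3 (p(R) = -3 + 6 = 3)
w = -16/5 (w = -4 + (-5 + 3)²/5 = -4 + (⅕)*(-2)² = -4 + (⅕)*4 = -4 + ⅘ = -16/5 ≈ -3.2000)
t(A) = -16/5
f(C) = -106 + C (f(C) = C - 106 = -106 + C)
x = 17*I*√445 (x = √(-128605) = 17*I*√445 ≈ 358.62*I)
f(t(p(1))) - x = (-106 - 16/5) - 17*I*√445 = -546/5 - 17*I*√445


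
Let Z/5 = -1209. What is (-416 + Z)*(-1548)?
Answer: 10001628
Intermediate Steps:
Z = -6045 (Z = 5*(-1209) = -6045)
(-416 + Z)*(-1548) = (-416 - 6045)*(-1548) = -6461*(-1548) = 10001628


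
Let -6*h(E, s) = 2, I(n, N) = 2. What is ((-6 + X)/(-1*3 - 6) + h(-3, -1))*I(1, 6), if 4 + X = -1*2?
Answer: 2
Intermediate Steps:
h(E, s) = -1/3 (h(E, s) = -1/6*2 = -1/3)
X = -6 (X = -4 - 1*2 = -4 - 2 = -6)
((-6 + X)/(-1*3 - 6) + h(-3, -1))*I(1, 6) = ((-6 - 6)/(-1*3 - 6) - 1/3)*2 = (-12/(-3 - 6) - 1/3)*2 = (-12/(-9) - 1/3)*2 = (-12*(-1/9) - 1/3)*2 = (4/3 - 1/3)*2 = 1*2 = 2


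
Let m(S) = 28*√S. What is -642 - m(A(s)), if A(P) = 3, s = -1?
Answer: -642 - 28*√3 ≈ -690.50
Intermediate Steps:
-642 - m(A(s)) = -642 - 28*√3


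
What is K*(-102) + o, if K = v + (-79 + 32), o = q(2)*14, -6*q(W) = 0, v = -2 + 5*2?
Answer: 3978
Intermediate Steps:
v = 8 (v = -2 + 10 = 8)
q(W) = 0 (q(W) = -⅙*0 = 0)
o = 0 (o = 0*14 = 0)
K = -39 (K = 8 + (-79 + 32) = 8 - 47 = -39)
K*(-102) + o = -39*(-102) + 0 = 3978 + 0 = 3978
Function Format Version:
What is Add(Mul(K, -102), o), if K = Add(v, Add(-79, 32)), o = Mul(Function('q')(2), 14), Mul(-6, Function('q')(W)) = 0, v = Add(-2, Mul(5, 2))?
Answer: 3978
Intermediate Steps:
v = 8 (v = Add(-2, 10) = 8)
Function('q')(W) = 0 (Function('q')(W) = Mul(Rational(-1, 6), 0) = 0)
o = 0 (o = Mul(0, 14) = 0)
K = -39 (K = Add(8, Add(-79, 32)) = Add(8, -47) = -39)
Add(Mul(K, -102), o) = Add(Mul(-39, -102), 0) = Add(3978, 0) = 3978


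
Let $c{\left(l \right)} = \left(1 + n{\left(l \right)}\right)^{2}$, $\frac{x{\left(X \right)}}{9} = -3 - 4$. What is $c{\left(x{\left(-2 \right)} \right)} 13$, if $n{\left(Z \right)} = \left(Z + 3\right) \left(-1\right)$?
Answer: $48373$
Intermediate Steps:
$n{\left(Z \right)} = -3 - Z$ ($n{\left(Z \right)} = \left(3 + Z\right) \left(-1\right) = -3 - Z$)
$x{\left(X \right)} = -63$ ($x{\left(X \right)} = 9 \left(-3 - 4\right) = 9 \left(-7\right) = -63$)
$c{\left(l \right)} = \left(-2 - l\right)^{2}$ ($c{\left(l \right)} = \left(1 - \left(3 + l\right)\right)^{2} = \left(-2 - l\right)^{2}$)
$c{\left(x{\left(-2 \right)} \right)} 13 = \left(2 - 63\right)^{2} \cdot 13 = \left(-61\right)^{2} \cdot 13 = 3721 \cdot 13 = 48373$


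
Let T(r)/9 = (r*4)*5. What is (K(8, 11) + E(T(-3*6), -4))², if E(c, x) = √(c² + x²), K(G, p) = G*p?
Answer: 10505360 + 704*√656101 ≈ 1.1076e+7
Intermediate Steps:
T(r) = 180*r (T(r) = 9*((r*4)*5) = 9*((4*r)*5) = 9*(20*r) = 180*r)
(K(8, 11) + E(T(-3*6), -4))² = (8*11 + √((180*(-3*6))² + (-4)²))² = (88 + √((180*(-18))² + 16))² = (88 + √((-3240)² + 16))² = (88 + √(10497600 + 16))² = (88 + √10497616)² = (88 + 4*√656101)²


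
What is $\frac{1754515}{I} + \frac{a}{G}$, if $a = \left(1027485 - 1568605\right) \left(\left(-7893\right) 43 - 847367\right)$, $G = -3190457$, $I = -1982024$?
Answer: $- \frac{1272827355209733435}{6323562344968} \approx -2.0128 \cdot 10^{5}$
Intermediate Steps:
$a = 642182817920$ ($a = - 541120 \left(-339399 - 847367\right) = \left(-541120\right) \left(-1186766\right) = 642182817920$)
$\frac{1754515}{I} + \frac{a}{G} = \frac{1754515}{-1982024} + \frac{642182817920}{-3190457} = 1754515 \left(- \frac{1}{1982024}\right) + 642182817920 \left(- \frac{1}{3190457}\right) = - \frac{1754515}{1982024} - \frac{642182817920}{3190457} = - \frac{1272827355209733435}{6323562344968}$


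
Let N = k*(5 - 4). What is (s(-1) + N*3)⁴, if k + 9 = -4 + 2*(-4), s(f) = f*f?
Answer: 14776336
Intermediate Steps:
s(f) = f²
k = -21 (k = -9 + (-4 + 2*(-4)) = -9 + (-4 - 8) = -9 - 12 = -21)
N = -21 (N = -21*(5 - 4) = -21*1 = -21)
(s(-1) + N*3)⁴ = ((-1)² - 21*3)⁴ = (1 - 63)⁴ = (-62)⁴ = 14776336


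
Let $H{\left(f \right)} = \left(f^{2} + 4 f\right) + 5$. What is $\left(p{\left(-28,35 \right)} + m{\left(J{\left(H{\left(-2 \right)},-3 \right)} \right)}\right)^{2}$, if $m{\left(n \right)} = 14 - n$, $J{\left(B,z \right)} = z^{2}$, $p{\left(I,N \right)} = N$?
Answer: $1600$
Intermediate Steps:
$H{\left(f \right)} = 5 + f^{2} + 4 f$
$\left(p{\left(-28,35 \right)} + m{\left(J{\left(H{\left(-2 \right)},-3 \right)} \right)}\right)^{2} = \left(35 + \left(14 - \left(-3\right)^{2}\right)\right)^{2} = \left(35 + \left(14 - 9\right)\right)^{2} = \left(35 + 5\right)^{2} = 40^{2} = 1600$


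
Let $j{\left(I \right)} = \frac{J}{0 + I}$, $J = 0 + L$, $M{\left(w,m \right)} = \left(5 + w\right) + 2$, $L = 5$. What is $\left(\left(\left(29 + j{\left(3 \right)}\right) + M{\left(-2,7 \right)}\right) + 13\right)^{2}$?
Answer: $\frac{21316}{9} \approx 2368.4$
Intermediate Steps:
$M{\left(w,m \right)} = 7 + w$
$J = 5$ ($J = 0 + 5 = 5$)
$j{\left(I \right)} = \frac{5}{I}$ ($j{\left(I \right)} = \frac{1}{0 + I} 5 = \frac{1}{I} 5 = \frac{5}{I}$)
$\left(\left(\left(29 + j{\left(3 \right)}\right) + M{\left(-2,7 \right)}\right) + 13\right)^{2} = \left(\left(\left(29 + \frac{5}{3}\right) + \left(7 - 2\right)\right) + 13\right)^{2} = \left(\left(\left(29 + 5 \cdot \frac{1}{3}\right) + 5\right) + 13\right)^{2} = \left(\left(\left(29 + \frac{5}{3}\right) + 5\right) + 13\right)^{2} = \left(\left(\frac{92}{3} + 5\right) + 13\right)^{2} = \left(\frac{107}{3} + 13\right)^{2} = \left(\frac{146}{3}\right)^{2} = \frac{21316}{9}$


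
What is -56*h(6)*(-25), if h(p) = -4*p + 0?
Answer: -33600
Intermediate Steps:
h(p) = -4*p
-56*h(6)*(-25) = -(-224)*6*(-25) = -56*(-24)*(-25) = 1344*(-25) = -33600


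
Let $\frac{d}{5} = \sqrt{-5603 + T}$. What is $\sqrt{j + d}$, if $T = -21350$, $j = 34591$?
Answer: $\sqrt{34591 + 5 i \sqrt{26953}} \approx 186.0 + 2.207 i$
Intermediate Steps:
$d = 5 i \sqrt{26953}$ ($d = 5 \sqrt{-5603 - 21350} = 5 \sqrt{-26953} = 5 i \sqrt{26953} \approx 820.87 i$)
$\sqrt{j + d} = \sqrt{34591 + 5 i \sqrt{26953}}$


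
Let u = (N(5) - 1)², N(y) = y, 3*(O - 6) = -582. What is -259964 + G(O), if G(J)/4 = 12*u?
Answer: -259196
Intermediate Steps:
O = -188 (O = 6 + (⅓)*(-582) = 6 - 194 = -188)
u = 16 (u = (5 - 1)² = 4² = 16)
G(J) = 768 (G(J) = 4*(12*16) = 4*192 = 768)
-259964 + G(O) = -259964 + 768 = -259196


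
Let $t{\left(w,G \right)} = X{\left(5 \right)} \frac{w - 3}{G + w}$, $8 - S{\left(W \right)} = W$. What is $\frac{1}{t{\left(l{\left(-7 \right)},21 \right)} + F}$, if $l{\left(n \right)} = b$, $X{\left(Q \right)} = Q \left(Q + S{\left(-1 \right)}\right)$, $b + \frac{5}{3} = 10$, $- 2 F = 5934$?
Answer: $- \frac{11}{32497} \approx -0.00033849$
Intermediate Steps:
$F = -2967$ ($F = \left(- \frac{1}{2}\right) 5934 = -2967$)
$S{\left(W \right)} = 8 - W$
$b = \frac{25}{3}$ ($b = - \frac{5}{3} + 10 = \frac{25}{3} \approx 8.3333$)
$X{\left(Q \right)} = Q \left(9 + Q\right)$ ($X{\left(Q \right)} = Q \left(Q + \left(8 - -1\right)\right) = Q \left(Q + \left(8 + 1\right)\right) = Q \left(Q + 9\right) = Q \left(9 + Q\right)$)
$l{\left(n \right)} = \frac{25}{3}$
$t{\left(w,G \right)} = \frac{70 \left(-3 + w\right)}{G + w}$ ($t{\left(w,G \right)} = 5 \left(9 + 5\right) \frac{w - 3}{G + w} = 5 \cdot 14 \frac{-3 + w}{G + w} = 70 \frac{-3 + w}{G + w} = \frac{70 \left(-3 + w\right)}{G + w}$)
$\frac{1}{t{\left(l{\left(-7 \right)},21 \right)} + F} = \frac{1}{\frac{70 \left(-3 + \frac{25}{3}\right)}{21 + \frac{25}{3}} - 2967} = \frac{1}{70 \frac{1}{\frac{88}{3}} \cdot \frac{16}{3} - 2967} = \frac{1}{70 \cdot \frac{3}{88} \cdot \frac{16}{3} - 2967} = \frac{1}{\frac{140}{11} - 2967} = \frac{1}{- \frac{32497}{11}} = - \frac{11}{32497}$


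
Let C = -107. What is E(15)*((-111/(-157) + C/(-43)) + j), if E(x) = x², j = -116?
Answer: -171347400/6751 ≈ -25381.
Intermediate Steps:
E(15)*((-111/(-157) + C/(-43)) + j) = 15²*((-111/(-157) - 107/(-43)) - 116) = 225*((-111*(-1/157) - 107*(-1/43)) - 116) = 225*((111/157 + 107/43) - 116) = 225*(21572/6751 - 116) = 225*(-761544/6751) = -171347400/6751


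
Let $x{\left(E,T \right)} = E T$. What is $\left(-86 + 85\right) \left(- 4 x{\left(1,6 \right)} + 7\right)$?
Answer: $17$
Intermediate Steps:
$\left(-86 + 85\right) \left(- 4 x{\left(1,6 \right)} + 7\right) = \left(-86 + 85\right) \left(- 4 \cdot 1 \cdot 6 + 7\right) = - (\left(-4\right) 6 + 7) = - (-24 + 7) = \left(-1\right) \left(-17\right) = 17$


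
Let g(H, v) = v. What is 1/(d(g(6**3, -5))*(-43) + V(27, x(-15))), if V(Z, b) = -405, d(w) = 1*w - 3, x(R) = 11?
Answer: -1/61 ≈ -0.016393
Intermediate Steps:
d(w) = -3 + w (d(w) = w - 3 = -3 + w)
1/(d(g(6**3, -5))*(-43) + V(27, x(-15))) = 1/((-3 - 5)*(-43) - 405) = 1/(-8*(-43) - 405) = 1/(344 - 405) = 1/(-61) = -1/61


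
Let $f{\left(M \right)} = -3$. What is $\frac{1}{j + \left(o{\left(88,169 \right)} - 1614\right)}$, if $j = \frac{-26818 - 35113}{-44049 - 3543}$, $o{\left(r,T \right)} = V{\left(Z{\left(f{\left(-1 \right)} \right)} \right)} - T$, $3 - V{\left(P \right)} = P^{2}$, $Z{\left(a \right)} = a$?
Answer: $- \frac{47592}{85080157} \approx -0.00055938$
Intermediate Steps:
$V{\left(P \right)} = 3 - P^{2}$
$o{\left(r,T \right)} = -6 - T$ ($o{\left(r,T \right)} = \left(3 - \left(-3\right)^{2}\right) - T = \left(3 - 9\right) - T = -6 - T$)
$j = \frac{61931}{47592}$ ($j = \frac{-26818 - 35113}{-47592} = \left(-61931\right) \left(- \frac{1}{47592}\right) = \frac{61931}{47592} \approx 1.3013$)
$\frac{1}{j + \left(o{\left(88,169 \right)} - 1614\right)} = \frac{1}{\frac{61931}{47592} - 1789} = \frac{1}{- \frac{85080157}{47592}} = - \frac{47592}{85080157}$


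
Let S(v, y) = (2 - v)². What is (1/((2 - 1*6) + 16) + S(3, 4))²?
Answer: 169/144 ≈ 1.1736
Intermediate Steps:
(1/((2 - 1*6) + 16) + S(3, 4))² = (1/((2 - 1*6) + 16) + (-2 + 3)²)² = (1/((2 - 6) + 16) + 1²)² = (1/(-4 + 16) + 1)² = (1/12 + 1)² = (13/12)² = 169/144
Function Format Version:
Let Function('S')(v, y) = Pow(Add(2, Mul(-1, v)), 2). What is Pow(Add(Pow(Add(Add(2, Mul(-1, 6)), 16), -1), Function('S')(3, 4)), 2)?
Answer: Rational(169, 144) ≈ 1.1736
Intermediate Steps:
Pow(Add(Pow(Add(Add(2, Mul(-1, 6)), 16), -1), Function('S')(3, 4)), 2) = Pow(Add(Pow(Add(Add(2, Mul(-1, 6)), 16), -1), Pow(Add(-2, 3), 2)), 2) = Pow(Add(Pow(Add(Add(2, -6), 16), -1), Pow(1, 2)), 2) = Pow(Add(Pow(Add(-4, 16), -1), 1), 2) = Pow(Add(Pow(12, -1), 1), 2) = Pow(Add(Rational(1, 12), 1), 2) = Pow(Rational(13, 12), 2) = Rational(169, 144)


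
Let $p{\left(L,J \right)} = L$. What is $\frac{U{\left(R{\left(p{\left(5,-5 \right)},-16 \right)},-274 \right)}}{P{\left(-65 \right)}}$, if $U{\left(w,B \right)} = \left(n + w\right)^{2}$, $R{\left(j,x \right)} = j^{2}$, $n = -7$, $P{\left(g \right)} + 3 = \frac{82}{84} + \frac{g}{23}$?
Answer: $- \frac{312984}{4685} \approx -66.806$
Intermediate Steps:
$P{\left(g \right)} = - \frac{85}{42} + \frac{g}{23}$ ($P{\left(g \right)} = -3 + \left(\frac{82}{84} + \frac{g}{23}\right) = -3 + \left(82 \cdot \frac{1}{84} + g \frac{1}{23}\right) = -3 + \left(\frac{41}{42} + \frac{g}{23}\right) = - \frac{85}{42} + \frac{g}{23}$)
$U{\left(w,B \right)} = \left(-7 + w\right)^{2}$
$\frac{U{\left(R{\left(p{\left(5,-5 \right)},-16 \right)},-274 \right)}}{P{\left(-65 \right)}} = \frac{\left(-7 + 5^{2}\right)^{2}}{- \frac{85}{42} + \frac{1}{23} \left(-65\right)} = \frac{\left(-7 + 25\right)^{2}}{- \frac{85}{42} - \frac{65}{23}} = \frac{18^{2}}{- \frac{4685}{966}} = 324 \left(- \frac{966}{4685}\right) = - \frac{312984}{4685}$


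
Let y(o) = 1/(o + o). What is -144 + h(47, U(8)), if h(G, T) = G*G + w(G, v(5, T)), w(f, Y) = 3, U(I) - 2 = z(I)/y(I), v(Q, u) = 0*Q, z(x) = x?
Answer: 2068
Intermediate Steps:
v(Q, u) = 0
y(o) = 1/(2*o)
U(I) = 2 + 2*I² (U(I) = 2 + I/((1/(2*I))) = 2 + I*(2*I) = 2 + 2*I²)
h(G, T) = 3 + G² (h(G, T) = G*G + 3 = G² + 3 = 3 + G²)
-144 + h(47, U(8)) = -144 + (3 + 47²) = -144 + (3 + 2209) = -144 + 2212 = 2068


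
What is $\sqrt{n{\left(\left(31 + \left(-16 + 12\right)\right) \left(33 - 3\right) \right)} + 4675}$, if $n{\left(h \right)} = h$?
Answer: $\sqrt{5485} \approx 74.061$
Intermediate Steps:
$\sqrt{n{\left(\left(31 + \left(-16 + 12\right)\right) \left(33 - 3\right) \right)} + 4675} = \sqrt{\left(31 + \left(-16 + 12\right)\right) \left(33 - 3\right) + 4675} = \sqrt{\left(31 - 4\right) 30 + 4675} = \sqrt{27 \cdot 30 + 4675} = \sqrt{810 + 4675} = \sqrt{5485}$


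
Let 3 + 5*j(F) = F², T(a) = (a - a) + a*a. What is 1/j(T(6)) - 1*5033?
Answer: -6507664/1293 ≈ -5033.0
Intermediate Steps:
T(a) = a² (T(a) = 0 + a² = a²)
j(F) = -⅗ + F²/5
1/j(T(6)) - 1*5033 = 1/(-⅗ + (6²)²/5) - 1*5033 = 1/(-⅗ + (⅕)*36²) - 5033 = 1/(-⅗ + (⅕)*1296) - 5033 = 1/(-⅗ + 1296/5) - 5033 = 1/(1293/5) - 5033 = 5/1293 - 5033 = -6507664/1293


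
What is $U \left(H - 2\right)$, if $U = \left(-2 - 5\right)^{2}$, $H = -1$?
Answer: $-147$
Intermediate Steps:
$U = 49$ ($U = \left(-7\right)^{2} = 49$)
$U \left(H - 2\right) = 49 \left(-1 - 2\right) = 49 \left(-3\right) = -147$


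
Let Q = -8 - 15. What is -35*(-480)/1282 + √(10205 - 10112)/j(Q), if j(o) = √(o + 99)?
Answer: 8400/641 + √1767/38 ≈ 14.211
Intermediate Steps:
Q = -23
j(o) = √(99 + o)
-35*(-480)/1282 + √(10205 - 10112)/j(Q) = -35*(-480)/1282 + √(10205 - 10112)/(√(99 - 23)) = 16800*(1/1282) + √93/(√76) = 8400/641 + √93/((2*√19)) = 8400/641 + √93*(√19/38) = 8400/641 + √1767/38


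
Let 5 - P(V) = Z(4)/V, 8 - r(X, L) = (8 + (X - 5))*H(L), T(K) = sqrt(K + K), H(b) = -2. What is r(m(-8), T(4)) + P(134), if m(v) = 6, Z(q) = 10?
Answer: 2072/67 ≈ 30.925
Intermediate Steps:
T(K) = sqrt(2)*sqrt(K) (T(K) = sqrt(2*K) = sqrt(2)*sqrt(K))
r(X, L) = 14 + 2*X (r(X, L) = 8 - (8 + (X - 5))*(-2) = 8 - (8 + (-5 + X))*(-2) = 8 - (3 + X)*(-2) = 8 - (-6 - 2*X) = 8 + (6 + 2*X) = 14 + 2*X)
P(V) = 5 - 10/V
r(m(-8), T(4)) + P(134) = (14 + 2*6) + (5 - 10/134) = (14 + 12) + (5 - 10*1/134) = 26 + (5 - 5/67) = 26 + 330/67 = 2072/67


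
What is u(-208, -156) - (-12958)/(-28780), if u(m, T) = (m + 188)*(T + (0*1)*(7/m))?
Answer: 44890321/14390 ≈ 3119.6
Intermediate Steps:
u(m, T) = T*(188 + m) (u(m, T) = (188 + m)*(T + 0*(7/m)) = (188 + m)*(T + 0) = (188 + m)*T = T*(188 + m))
u(-208, -156) - (-12958)/(-28780) = -156*(188 - 208) - (-12958)/(-28780) = -156*(-20) - (-12958)*(-1)/28780 = 3120 - 1*6479/14390 = 3120 - 6479/14390 = 44890321/14390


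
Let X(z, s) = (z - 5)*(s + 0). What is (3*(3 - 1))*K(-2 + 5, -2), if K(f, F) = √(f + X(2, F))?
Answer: 18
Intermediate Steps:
X(z, s) = s*(-5 + z) (X(z, s) = (-5 + z)*s = s*(-5 + z))
K(f, F) = √(f - 3*F) (K(f, F) = √(f + F*(-5 + 2)) = √(f + F*(-3)) = √(f - 3*F))
(3*(3 - 1))*K(-2 + 5, -2) = (3*(3 - 1))*√((-2 + 5) - 3*(-2)) = (3*2)*√(3 + 6) = 6*√9 = 6*3 = 18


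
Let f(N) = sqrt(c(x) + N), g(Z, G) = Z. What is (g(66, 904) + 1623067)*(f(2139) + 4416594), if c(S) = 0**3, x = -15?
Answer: 7168719469002 + 1623133*sqrt(2139) ≈ 7.1688e+12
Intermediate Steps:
c(S) = 0
f(N) = sqrt(N) (f(N) = sqrt(0 + N) = sqrt(N))
(g(66, 904) + 1623067)*(f(2139) + 4416594) = (66 + 1623067)*(sqrt(2139) + 4416594) = 1623133*(4416594 + sqrt(2139)) = 7168719469002 + 1623133*sqrt(2139)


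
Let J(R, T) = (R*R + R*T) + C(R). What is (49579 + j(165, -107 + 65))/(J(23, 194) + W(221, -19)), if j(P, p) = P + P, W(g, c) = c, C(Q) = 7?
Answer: 49909/4979 ≈ 10.024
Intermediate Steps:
J(R, T) = 7 + R**2 + R*T (J(R, T) = (R*R + R*T) + 7 = (R**2 + R*T) + 7 = 7 + R**2 + R*T)
j(P, p) = 2*P
(49579 + j(165, -107 + 65))/(J(23, 194) + W(221, -19)) = (49579 + 2*165)/((7 + 23**2 + 23*194) - 19) = (49579 + 330)/((7 + 529 + 4462) - 19) = 49909/(4998 - 19) = 49909/4979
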